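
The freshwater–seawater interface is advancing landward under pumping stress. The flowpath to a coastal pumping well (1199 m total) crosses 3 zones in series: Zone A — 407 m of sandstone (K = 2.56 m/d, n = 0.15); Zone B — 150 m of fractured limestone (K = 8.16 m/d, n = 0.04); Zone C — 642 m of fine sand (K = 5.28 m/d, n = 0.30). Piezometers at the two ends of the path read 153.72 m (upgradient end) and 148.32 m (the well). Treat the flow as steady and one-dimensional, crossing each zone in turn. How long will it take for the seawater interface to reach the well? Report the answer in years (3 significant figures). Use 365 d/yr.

39.4 years

Total head drop ΔH = 153.72 − 148.32 = 5.40 m
Continuity: the same q passes through each zone, so ΔH = q·Σ(L_j/K_j) — the zones act as resistances in series.
Σ(L/K) = 407/2.56 + 150/8.16 + 642/5.28 = 159.0 + 18.38 + 121.6 = 299.0 d
q = ΔH / Σ(L/K) = 5.40 / 299.0 = 0.01806 m/d (same in every zone)
Zone A: v = q/n = 0.01806/0.15 = 0.1204 m/d → t_A = 407/0.1204 = 3380 d
Zone B: v = q/n = 0.01806/0.04 = 0.4516 m/d → t_B = 150/0.4516 = 332.2 d
Zone C: v = q/n = 0.01806/0.30 = 0.06021 m/d → t_C = 642/0.06021 = 10660 d
Total t = 3380 + 332.2 + 10660 = 14370 d
   = 14370 / 365 = 39.4 yr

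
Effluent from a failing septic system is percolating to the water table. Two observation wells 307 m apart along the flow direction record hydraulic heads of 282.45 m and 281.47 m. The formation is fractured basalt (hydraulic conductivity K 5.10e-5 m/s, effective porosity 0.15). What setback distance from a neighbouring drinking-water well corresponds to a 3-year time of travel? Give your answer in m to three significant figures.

Hydraulic gradient i = (282.45 − 281.47) / 307 = 0.98 / 307 = 0.003192
K = 5.10e-5 m/s × 86400 s/d = 4.406 m/d
Specific discharge q = 4.406 × 0.003192 = 0.01407 m/d
Seepage velocity v = q / n = 0.01407 / 0.15 = 0.09377 m/d
T = 3 yr × 365 = 1095 d
L = v × T = 0.09377 × 1095 = 102.7 m

103 m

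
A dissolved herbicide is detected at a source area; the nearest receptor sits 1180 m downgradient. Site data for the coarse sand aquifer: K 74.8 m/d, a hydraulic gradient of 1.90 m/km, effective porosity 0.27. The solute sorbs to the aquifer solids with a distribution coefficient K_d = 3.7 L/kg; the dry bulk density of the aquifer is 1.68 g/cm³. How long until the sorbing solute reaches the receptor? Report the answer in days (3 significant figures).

Darcy flux q = K·i = 74.8 × 0.0019 = 0.1421 m/d
v = Ki/n = 74.8·0.0019/0.27 = 0.5264 m/d
Retardation R = 1 + ρ_b·K_d/n = 1 + 1.68×3.7/0.27 = 24.02
Contaminant velocity v_c = v/R = 0.5264/24.02 = 0.02191 m/d
t = L/v_c = 1180/0.02191 = 53850 d

53900 days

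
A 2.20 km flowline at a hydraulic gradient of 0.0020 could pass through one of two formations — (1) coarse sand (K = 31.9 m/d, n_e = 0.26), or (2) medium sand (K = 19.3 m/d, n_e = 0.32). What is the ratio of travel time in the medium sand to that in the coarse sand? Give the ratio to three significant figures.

2.03

Unit 1 (coarse sand): v = 31.9×0.0020/0.26 = 0.2454 m/d, t = 2200/0.2454 = 8966 d
Unit 2 (medium sand): v = 19.3×0.0020/0.32 = 0.1206 m/d, t = 2200/0.1206 = 18240 d
t(medium sand) / t(coarse sand) = 18240/8966 = 2.03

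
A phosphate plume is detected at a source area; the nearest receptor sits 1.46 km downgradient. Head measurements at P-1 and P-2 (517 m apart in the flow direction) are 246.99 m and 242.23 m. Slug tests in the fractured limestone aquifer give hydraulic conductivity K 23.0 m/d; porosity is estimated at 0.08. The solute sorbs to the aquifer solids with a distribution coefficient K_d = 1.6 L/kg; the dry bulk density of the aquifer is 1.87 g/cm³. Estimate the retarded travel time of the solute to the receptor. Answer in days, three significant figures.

Hydraulic gradient i = (246.99 − 242.23) / 517 = 4.76 / 517 = 0.009207
Darcy flux q = K·i = 23.0 × 0.009207 = 0.2118 m/d
Seepage velocity v = q / n = 0.2118 / 0.08 = 2.647 m/d
Retardation R = 1 + ρ_b·K_d/n = 1 + 1.87×1.6/0.08 = 38.40
Contaminant velocity v_c = v/R = 2.647/38.40 = 0.06893 m/d
L = 1.46 km = 1460 m
t = L/v_c = 1460/0.06893 = 21180 d

21200 days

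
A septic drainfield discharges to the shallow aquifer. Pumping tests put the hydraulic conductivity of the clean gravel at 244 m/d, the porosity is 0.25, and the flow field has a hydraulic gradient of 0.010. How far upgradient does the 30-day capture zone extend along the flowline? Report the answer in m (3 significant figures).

q = Ki = 244 × 0.010 = 2.440 m/d
v_s = q/n_e = 2.440/0.25 = 9.760 m/d
L = v × T = 9.760 × 30 = 292.8 m

293 m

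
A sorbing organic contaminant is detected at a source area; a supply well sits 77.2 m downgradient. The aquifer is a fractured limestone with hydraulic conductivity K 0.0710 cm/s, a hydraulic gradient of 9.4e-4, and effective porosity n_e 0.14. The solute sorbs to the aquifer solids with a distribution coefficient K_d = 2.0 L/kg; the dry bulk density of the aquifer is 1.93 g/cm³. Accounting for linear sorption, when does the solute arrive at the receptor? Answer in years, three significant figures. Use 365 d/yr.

K = 0.0710 cm/s × 864 = 61.34 m/d
Specific discharge q = 61.34 × 9.4e-4 = 0.05766 m/d
Seepage velocity v = q / n = 0.05766 / 0.14 = 0.4119 m/d
Retardation R = 1 + ρ_b·K_d/n = 1 + 1.93×2.0/0.14 = 28.57
Contaminant velocity v_c = v/R = 0.4119/28.57 = 0.01442 m/d
t = L/v_c = 77.2/0.01442 = 5355 d
   = 5355/365 = 14.7 yr

14.7 years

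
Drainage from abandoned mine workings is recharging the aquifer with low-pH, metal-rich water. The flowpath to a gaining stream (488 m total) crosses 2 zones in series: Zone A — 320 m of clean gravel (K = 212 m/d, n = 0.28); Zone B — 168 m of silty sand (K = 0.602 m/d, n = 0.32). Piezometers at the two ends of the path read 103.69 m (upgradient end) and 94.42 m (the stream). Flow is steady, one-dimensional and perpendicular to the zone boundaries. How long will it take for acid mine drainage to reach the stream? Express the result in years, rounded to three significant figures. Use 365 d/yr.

11.9 years

Total head drop ΔH = 103.69 − 94.42 = 9.27 m
Steady 1-D flow in series ⇒ the Darcy flux q is identical in every zone and the zone head losses add (resistances L/K in series).
Σ(L/K) = 320/212 + 168/0.602 = 1.509 + 279.1 = 280.6 d
q = ΔH / Σ(L/K) = 9.27 / 280.6 = 0.03304 m/d (same in every zone)
Zone A: v = q/n = 0.03304/0.28 = 0.1180 m/d → t_A = 320/0.1180 = 2712 d
Zone B: v = q/n = 0.03304/0.32 = 0.1032 m/d → t_B = 168/0.1032 = 1627 d
Total t = 2712 + 1627 = 4339 d
   = 4339 / 365 = 11.9 yr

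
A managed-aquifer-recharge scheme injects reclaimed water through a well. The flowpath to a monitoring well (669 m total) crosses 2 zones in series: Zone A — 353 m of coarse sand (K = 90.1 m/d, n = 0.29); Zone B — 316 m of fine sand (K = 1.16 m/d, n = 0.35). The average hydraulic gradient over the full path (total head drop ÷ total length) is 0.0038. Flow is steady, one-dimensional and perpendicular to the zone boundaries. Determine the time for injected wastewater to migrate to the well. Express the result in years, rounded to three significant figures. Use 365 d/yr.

63.4 years

Steady 1-D flow in series ⇒ the Darcy flux q is identical in every zone and the zone head losses add (resistances L/K in series).
Σ(L/K) = 353/90.1 + 316/1.16 = 3.918 + 272.4 = 276.3 d
K_eq = L_total / Σ(L/K) = 669 / 276.3 = 2.421 m/d
q = K_eq · i = 2.421 × 0.0038 = 0.009200 m/d (same in every zone)
Zone A: v = q/n = 0.009200/0.29 = 0.03172 m/d → t_A = 353/0.03172 = 11130 d
Zone B: v = q/n = 0.009200/0.35 = 0.02629 m/d → t_B = 316/0.02629 = 12020 d
Total t = 11130 + 12020 = 23150 d
   = 23150 / 365 = 63.4 yr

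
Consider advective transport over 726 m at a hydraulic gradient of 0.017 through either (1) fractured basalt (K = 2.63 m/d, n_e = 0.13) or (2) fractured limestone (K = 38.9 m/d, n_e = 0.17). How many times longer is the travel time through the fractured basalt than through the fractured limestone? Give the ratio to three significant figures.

Unit 1 (fractured basalt): v = 2.63×0.017/0.13 = 0.3439 m/d, t = 726/0.3439 = 2111 d
Unit 2 (fractured limestone): v = 38.9×0.017/0.17 = 3.890 m/d, t = 726/3.890 = 186.6 d
t(fractured basalt) / t(fractured limestone) = 2111/186.6 = 11.3

11.3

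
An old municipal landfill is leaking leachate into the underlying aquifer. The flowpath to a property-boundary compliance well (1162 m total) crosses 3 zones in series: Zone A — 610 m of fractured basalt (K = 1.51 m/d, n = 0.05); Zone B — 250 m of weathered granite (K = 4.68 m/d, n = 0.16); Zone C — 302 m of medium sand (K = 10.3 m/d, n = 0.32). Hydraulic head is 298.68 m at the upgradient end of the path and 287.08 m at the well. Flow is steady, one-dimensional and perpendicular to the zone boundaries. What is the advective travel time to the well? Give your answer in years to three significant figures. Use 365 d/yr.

Total head drop ΔH = 298.68 − 287.08 = 11.60 m
Continuity: the same q passes through each zone, so ΔH = q·Σ(L_j/K_j) — the zones act as resistances in series.
Σ(L/K) = 610/1.51 + 250/4.68 + 302/10.3 = 404.0 + 53.42 + 29.32 = 486.7 d
q = ΔH / Σ(L/K) = 11.60 / 486.7 = 0.02383 m/d (same in every zone)
Zone A: v = q/n = 0.02383/0.05 = 0.4767 m/d → t_A = 610/0.4767 = 1280 d
Zone B: v = q/n = 0.02383/0.16 = 0.1490 m/d → t_B = 250/0.1490 = 1678 d
Zone C: v = q/n = 0.02383/0.32 = 0.07448 m/d → t_C = 302/0.07448 = 4055 d
Total t = 1280 + 1678 + 4055 = 7013 d
   = 7013 / 365 = 19.2 yr

19.2 years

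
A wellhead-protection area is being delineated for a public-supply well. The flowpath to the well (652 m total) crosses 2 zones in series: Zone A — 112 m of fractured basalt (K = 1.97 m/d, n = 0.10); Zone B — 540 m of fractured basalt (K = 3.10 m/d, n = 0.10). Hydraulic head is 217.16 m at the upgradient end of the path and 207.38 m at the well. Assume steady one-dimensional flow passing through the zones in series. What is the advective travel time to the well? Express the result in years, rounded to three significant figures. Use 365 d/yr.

Total head drop ΔH = 217.16 − 207.38 = 9.78 m
Steady 1-D flow in series ⇒ the Darcy flux q is identical in every zone and the zone head losses add (resistances L/K in series).
Σ(L/K) = 112/1.97 + 540/3.10 = 56.85 + 174.2 = 231.0 d
q = ΔH / Σ(L/K) = 9.78 / 231.0 = 0.04233 m/d (same in every zone)
Zone A: v = q/n = 0.04233/0.10 = 0.4233 m/d → t_A = 112/0.4233 = 264.6 d
Zone B: v = q/n = 0.04233/0.10 = 0.4233 m/d → t_B = 540/0.4233 = 1276 d
Total t = 264.6 + 1276 = 1540 d
   = 1540 / 365 = 4.22 yr

4.22 years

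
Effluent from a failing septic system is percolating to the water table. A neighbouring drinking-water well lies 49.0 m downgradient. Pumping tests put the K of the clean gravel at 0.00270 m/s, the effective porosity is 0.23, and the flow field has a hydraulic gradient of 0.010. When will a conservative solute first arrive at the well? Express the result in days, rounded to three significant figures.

4.83 days

K = 0.00270 m/s × 86400 s/d = 233.3 m/d
q = Ki = 233.3 × 0.010 = 2.333 m/d
v = Ki/n = 233.3·0.010/0.23 = 10.14 m/d
t = L / v = 49.0 / 10.14 = 4.831 d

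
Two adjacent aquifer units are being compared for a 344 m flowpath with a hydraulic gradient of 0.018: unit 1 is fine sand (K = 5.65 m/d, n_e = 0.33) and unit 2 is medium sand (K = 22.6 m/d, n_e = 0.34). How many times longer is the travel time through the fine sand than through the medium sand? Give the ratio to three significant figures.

3.88

Unit 1 (fine sand): v = 5.65×0.018/0.33 = 0.3082 m/d, t = 344/0.3082 = 1116 d
Unit 2 (medium sand): v = 22.6×0.018/0.34 = 1.196 m/d, t = 344/1.196 = 287.5 d
t(fine sand) / t(medium sand) = 1116/287.5 = 3.88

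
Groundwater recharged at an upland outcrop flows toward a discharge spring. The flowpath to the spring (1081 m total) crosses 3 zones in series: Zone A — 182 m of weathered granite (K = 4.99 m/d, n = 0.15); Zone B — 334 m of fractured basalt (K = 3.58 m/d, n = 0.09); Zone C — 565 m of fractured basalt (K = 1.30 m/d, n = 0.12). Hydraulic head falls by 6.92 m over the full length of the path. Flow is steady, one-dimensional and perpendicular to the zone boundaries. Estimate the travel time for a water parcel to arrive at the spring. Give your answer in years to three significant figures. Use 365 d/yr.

Steady 1-D flow in series ⇒ the Darcy flux q is identical in every zone and the zone head losses add (resistances L/K in series).
Σ(L/K) = 182/4.99 + 334/3.58 + 565/1.30 = 36.47 + 93.30 + 434.6 = 564.4 d
q = ΔH / Σ(L/K) = 6.92 / 564.4 = 0.01226 m/d (same in every zone)
Zone A: v = q/n = 0.01226/0.15 = 0.08174 m/d → t_A = 182/0.08174 = 2227 d
Zone B: v = q/n = 0.01226/0.09 = 0.1362 m/d → t_B = 334/0.1362 = 2452 d
Zone C: v = q/n = 0.01226/0.12 = 0.1022 m/d → t_C = 565/0.1022 = 5530 d
Total t = 2227 + 2452 + 5530 = 10210 d
   = 10210 / 365 = 28.0 yr

28.0 years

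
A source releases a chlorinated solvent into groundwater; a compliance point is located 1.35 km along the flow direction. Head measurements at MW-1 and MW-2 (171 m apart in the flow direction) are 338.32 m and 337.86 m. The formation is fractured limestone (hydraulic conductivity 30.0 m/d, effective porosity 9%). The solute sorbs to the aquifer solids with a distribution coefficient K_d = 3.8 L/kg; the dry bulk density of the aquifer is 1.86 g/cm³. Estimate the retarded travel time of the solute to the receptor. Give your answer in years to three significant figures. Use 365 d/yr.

328 years

Hydraulic gradient i = (338.32 − 337.86) / 171 = 0.46 / 171 = 0.002690
Specific discharge q = 30.0 × 0.002690 = 0.08070 m/d
Seepage velocity v = q / n = 0.08070 / 0.09 = 0.8967 m/d
Retardation R = 1 + ρ_b·K_d/n = 1 + 1.86×3.8/0.09 = 79.53
Contaminant velocity v_c = v/R = 0.8967/79.53 = 0.01127 m/d
L = 1.35 km = 1350 m
t = L/v_c = 1350/0.01127 = 119700 d
   = 119700/365 = 328 yr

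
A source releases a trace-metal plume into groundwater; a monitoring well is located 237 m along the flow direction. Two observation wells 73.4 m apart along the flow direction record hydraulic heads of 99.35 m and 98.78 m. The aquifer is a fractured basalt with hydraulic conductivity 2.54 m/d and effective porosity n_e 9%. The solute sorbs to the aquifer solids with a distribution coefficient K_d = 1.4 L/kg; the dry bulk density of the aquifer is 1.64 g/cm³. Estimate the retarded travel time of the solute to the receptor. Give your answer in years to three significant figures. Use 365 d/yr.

Hydraulic gradient i = (99.35 − 98.78) / 73.4 = 0.57 / 73.4 = 0.007766
q = Ki = 2.54 × 0.007766 = 0.01972 m/d
v_s = q/n_e = 0.01972/0.09 = 0.2192 m/d
Retardation R = 1 + ρ_b·K_d/n = 1 + 1.64×1.4/0.09 = 26.51
Contaminant velocity v_c = v/R = 0.2192/26.51 = 0.008267 m/d
t = L/v_c = 237/0.008267 = 28670 d
   = 28670/365 = 78.5 yr

78.5 years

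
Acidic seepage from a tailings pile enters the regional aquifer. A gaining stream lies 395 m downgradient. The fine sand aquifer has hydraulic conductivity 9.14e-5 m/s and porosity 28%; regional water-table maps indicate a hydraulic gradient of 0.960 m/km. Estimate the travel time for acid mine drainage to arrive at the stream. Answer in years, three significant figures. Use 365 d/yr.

40.0 years

K = 9.14e-5 m/s × 86400 s/d = 7.897 m/d
Darcy flux q = K·i = 7.897 × 9.6e-4 = 0.007581 m/d
v_s = q/n_e = 0.007581/0.28 = 0.02708 m/d
t = L / v = 395 / 0.02708 = 14590 d
   = 14590 / 365 = 40.0 yr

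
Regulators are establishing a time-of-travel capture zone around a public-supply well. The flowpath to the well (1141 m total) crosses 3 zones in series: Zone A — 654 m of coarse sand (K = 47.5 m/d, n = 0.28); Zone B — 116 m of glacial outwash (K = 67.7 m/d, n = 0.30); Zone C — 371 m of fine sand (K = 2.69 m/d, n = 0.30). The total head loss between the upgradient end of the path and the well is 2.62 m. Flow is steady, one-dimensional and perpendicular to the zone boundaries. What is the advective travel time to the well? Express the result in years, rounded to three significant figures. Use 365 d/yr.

Steady 1-D flow in series ⇒ the Darcy flux q is identical in every zone and the zone head losses add (resistances L/K in series).
Σ(L/K) = 654/47.5 + 116/67.7 + 371/2.69 = 13.77 + 1.713 + 137.9 = 153.4 d
q = ΔH / Σ(L/K) = 2.62 / 153.4 = 0.01708 m/d (same in every zone)
Zone A: v = q/n = 0.01708/0.28 = 0.06100 m/d → t_A = 654/0.06100 = 10720 d
Zone B: v = q/n = 0.01708/0.30 = 0.05693 m/d → t_B = 116/0.05693 = 2038 d
Zone C: v = q/n = 0.01708/0.30 = 0.05693 m/d → t_C = 371/0.05693 = 6517 d
Total t = 10720 + 2038 + 6517 = 19280 d
   = 19280 / 365 = 52.8 yr

52.8 years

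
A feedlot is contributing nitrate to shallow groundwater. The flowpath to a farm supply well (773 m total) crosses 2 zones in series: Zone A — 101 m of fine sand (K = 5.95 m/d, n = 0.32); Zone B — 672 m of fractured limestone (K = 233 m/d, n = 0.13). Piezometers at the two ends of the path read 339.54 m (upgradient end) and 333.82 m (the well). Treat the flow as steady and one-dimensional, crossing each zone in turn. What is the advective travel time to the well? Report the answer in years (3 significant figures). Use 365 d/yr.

1.14 years

Total head drop ΔH = 339.54 − 333.82 = 5.72 m
Continuity: the same q passes through each zone, so ΔH = q·Σ(L_j/K_j) — the zones act as resistances in series.
Σ(L/K) = 101/5.95 + 672/233 = 16.97 + 2.884 = 19.86 d
q = ΔH / Σ(L/K) = 5.72 / 19.86 = 0.2880 m/d (same in every zone)
Zone A: v = q/n = 0.2880/0.32 = 0.9001 m/d → t_A = 101/0.9001 = 112.2 d
Zone B: v = q/n = 0.2880/0.13 = 2.216 m/d → t_B = 672/2.216 = 303.3 d
Total t = 112.2 + 303.3 = 415.5 d
   = 415.5 / 365 = 1.14 yr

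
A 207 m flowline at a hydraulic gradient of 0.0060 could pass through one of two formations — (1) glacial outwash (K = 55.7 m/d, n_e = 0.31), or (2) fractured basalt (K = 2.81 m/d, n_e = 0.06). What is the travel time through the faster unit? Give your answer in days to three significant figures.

Unit 1 (glacial outwash): v = 55.7×0.0060/0.31 = 1.078 m/d, t = 207/1.078 = 192.0 d
Unit 2 (fractured basalt): v = 2.81×0.0060/0.06 = 0.2810 m/d, t = 207/0.2810 = 736.7 d
Faster unit: t = 192 d

192 days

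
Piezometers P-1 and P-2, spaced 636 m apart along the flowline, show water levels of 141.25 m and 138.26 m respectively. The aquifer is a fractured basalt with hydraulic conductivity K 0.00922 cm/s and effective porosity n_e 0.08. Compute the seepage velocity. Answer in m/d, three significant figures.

Hydraulic gradient i = (141.25 − 138.26) / 636 = 2.99 / 636 = 0.004701
K = 0.00922 cm/s × 864 = 7.966 m/d
Specific discharge q = 7.966 × 0.004701 = 0.03745 m/d
v = Ki/n = 7.966·0.004701/0.08 = 0.4681 m/d

0.468 m/d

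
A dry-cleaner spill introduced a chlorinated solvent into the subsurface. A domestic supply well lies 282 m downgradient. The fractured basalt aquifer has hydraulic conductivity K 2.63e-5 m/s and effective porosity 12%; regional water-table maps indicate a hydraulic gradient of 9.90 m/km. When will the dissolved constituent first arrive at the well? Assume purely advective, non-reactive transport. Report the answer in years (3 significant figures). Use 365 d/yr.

K = 2.63e-5 m/s × 86400 s/d = 2.272 m/d
q = Ki = 2.272 × 0.0099 = 0.02250 m/d
Seepage velocity v = q / n = 0.02250 / 0.12 = 0.1875 m/d
t = L / v = 282 / 0.1875 = 1504 d
   = 1504 / 365 = 4.12 yr

4.12 years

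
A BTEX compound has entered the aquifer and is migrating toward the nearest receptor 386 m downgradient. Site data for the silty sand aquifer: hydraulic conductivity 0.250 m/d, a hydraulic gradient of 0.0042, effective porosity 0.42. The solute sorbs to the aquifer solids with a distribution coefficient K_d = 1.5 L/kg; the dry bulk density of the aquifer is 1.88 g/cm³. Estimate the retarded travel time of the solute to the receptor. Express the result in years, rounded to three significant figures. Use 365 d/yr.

Specific discharge q = 0.250 × 0.0042 = 0.001050 m/d
Seepage velocity v = q / n = 0.001050 / 0.42 = 0.002500 m/d
Retardation R = 1 + ρ_b·K_d/n = 1 + 1.88×1.5/0.42 = 7.714
Contaminant velocity v_c = v/R = 0.002500/7.714 = 3.241e-4 m/d
t = L/v_c = 386/3.241e-4 = 1.191e6 d
   = 1.191e6/365 = 3260 yr

3260 years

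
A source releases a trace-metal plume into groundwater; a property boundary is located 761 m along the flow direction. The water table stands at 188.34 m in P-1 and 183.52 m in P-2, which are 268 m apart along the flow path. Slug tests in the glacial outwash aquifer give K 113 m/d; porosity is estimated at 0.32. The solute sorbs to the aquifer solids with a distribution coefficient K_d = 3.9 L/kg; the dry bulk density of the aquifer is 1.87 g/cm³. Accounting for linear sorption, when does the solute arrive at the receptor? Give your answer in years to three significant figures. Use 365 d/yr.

Hydraulic gradient i = (188.34 − 183.52) / 268 = 4.82 / 268 = 0.01799
Specific discharge q = 113 × 0.01799 = 2.032 m/d
v_s = q/n_e = 2.032/0.32 = 6.351 m/d
Retardation R = 1 + ρ_b·K_d/n = 1 + 1.87×3.9/0.32 = 23.79
Contaminant velocity v_c = v/R = 6.351/23.79 = 0.2670 m/d
t = L/v_c = 761/0.2670 = 2851 d
   = 2851/365 = 7.81 yr

7.81 years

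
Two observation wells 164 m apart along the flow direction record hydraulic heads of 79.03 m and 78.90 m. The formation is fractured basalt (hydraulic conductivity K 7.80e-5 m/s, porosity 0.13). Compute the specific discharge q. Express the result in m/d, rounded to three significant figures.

Hydraulic gradient i = (79.03 − 78.90) / 164 = 0.13 / 164 = 7.927e-4
K = 7.80e-5 m/s × 86400 s/d = 6.739 m/d
q = Ki = 6.739 × 7.927e-4 = 0.005342 m/d

0.00534 m/d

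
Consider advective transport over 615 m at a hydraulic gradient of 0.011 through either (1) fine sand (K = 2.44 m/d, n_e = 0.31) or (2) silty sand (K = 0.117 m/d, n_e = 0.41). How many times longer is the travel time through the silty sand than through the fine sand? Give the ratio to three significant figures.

Unit 1 (fine sand): v = 2.44×0.011/0.31 = 0.08658 m/d, t = 615/0.08658 = 7103 d
Unit 2 (silty sand): v = 0.117×0.011/0.41 = 0.003139 m/d, t = 615/0.003139 = 195900 d
t(silty sand) / t(fine sand) = 195900/7103 = 27.6

27.6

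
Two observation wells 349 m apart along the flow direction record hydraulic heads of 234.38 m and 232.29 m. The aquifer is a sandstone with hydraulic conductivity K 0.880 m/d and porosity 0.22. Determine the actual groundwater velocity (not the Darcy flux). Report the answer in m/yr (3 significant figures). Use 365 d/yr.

Hydraulic gradient i = (234.38 − 232.29) / 349 = 2.09 / 349 = 0.005989
Darcy flux q = K·i = 0.880 × 0.005989 = 0.005270 m/d
Average linear velocity = 0.005270 / 0.22 = 0.02395 m/d
   = 0.02395 × 365 = 8.74 m/yr

8.74 m/yr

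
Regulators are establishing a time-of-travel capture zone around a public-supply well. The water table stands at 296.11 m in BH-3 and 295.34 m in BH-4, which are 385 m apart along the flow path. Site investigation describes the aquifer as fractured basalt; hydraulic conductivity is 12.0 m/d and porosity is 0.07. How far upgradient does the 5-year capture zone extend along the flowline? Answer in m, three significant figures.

626 m

Hydraulic gradient i = (296.11 − 295.34) / 385 = 0.77 / 385 = 0.002000
Specific discharge q = 12.0 × 0.002000 = 0.02400 m/d
v_s = q/n_e = 0.02400/0.07 = 0.3429 m/d
T = 5 yr × 365 = 1825 d
L = v × T = 0.3429 × 1825 = 625.7 m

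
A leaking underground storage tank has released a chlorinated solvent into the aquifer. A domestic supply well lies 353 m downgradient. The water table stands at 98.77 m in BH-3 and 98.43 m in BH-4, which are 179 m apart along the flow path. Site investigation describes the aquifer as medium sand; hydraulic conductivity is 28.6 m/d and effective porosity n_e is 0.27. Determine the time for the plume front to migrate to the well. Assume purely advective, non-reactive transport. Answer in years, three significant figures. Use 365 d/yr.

4.81 years

Hydraulic gradient i = (98.77 − 98.43) / 179 = 0.34 / 179 = 0.001899
q = Ki = 28.6 × 0.001899 = 0.05432 m/d
v_s = q/n_e = 0.05432/0.27 = 0.2012 m/d
t = L / v = 353 / 0.2012 = 1754 d
   = 1754 / 365 = 4.81 yr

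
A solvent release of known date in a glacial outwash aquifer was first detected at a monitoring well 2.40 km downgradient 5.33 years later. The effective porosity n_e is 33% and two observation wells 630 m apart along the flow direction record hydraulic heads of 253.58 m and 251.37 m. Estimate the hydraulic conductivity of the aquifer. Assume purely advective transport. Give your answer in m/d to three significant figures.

116 m/d

Hydraulic gradient i = (253.58 − 251.37) / 630 = 2.21 / 630 = 0.003508
t = 5.33 years = 1945 d
L = 2.40 km = 2400 m
v = L / t = 2400 / 1945 = 1.234 m/d
K = v · n / i = 1.234 × 0.33 / 0.003508 = 116 m/d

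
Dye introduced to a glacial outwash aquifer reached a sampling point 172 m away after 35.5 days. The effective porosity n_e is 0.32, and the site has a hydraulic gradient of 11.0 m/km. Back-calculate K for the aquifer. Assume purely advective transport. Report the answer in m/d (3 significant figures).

v = L / t = 172 / 35.5 = 4.845 m/d
K = v · n / i = 4.845 × 0.32 / 0.011 = 141 m/d

141 m/d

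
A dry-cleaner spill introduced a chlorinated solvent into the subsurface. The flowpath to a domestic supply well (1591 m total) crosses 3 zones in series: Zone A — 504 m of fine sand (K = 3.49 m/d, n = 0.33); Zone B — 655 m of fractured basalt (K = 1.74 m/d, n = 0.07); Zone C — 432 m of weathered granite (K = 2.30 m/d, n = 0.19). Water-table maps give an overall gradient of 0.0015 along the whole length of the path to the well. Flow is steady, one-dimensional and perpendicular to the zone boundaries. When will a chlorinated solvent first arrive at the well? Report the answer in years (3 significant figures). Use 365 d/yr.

239 years

Continuity: the same q passes through each zone, so ΔH = q·Σ(L_j/K_j) — the zones act as resistances in series.
Σ(L/K) = 504/3.49 + 655/1.74 + 432/2.30 = 144.4 + 376.4 + 187.8 = 708.7 d
K_eq = L_total / Σ(L/K) = 1591 / 708.7 = 2.245 m/d
q = K_eq · i = 2.245 × 0.0015 = 0.003368 m/d (same in every zone)
Zone A: v = q/n = 0.003368/0.33 = 0.01020 m/d → t_A = 504/0.01020 = 49390 d
Zone B: v = q/n = 0.003368/0.07 = 0.04811 m/d → t_B = 655/0.04811 = 13620 d
Zone C: v = q/n = 0.003368/0.19 = 0.01772 m/d → t_C = 432/0.01772 = 24370 d
Total t = 49390 + 13620 + 24370 = 87380 d
   = 87380 / 365 = 239 yr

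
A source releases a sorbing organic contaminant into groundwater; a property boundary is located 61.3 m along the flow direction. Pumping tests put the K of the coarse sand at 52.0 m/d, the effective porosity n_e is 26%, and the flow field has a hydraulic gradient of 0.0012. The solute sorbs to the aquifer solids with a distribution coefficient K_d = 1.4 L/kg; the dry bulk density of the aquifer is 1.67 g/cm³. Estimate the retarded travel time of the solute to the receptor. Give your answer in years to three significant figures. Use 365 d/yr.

Specific discharge q = 52.0 × 0.0012 = 0.06240 m/d
Average linear velocity = 0.06240 / 0.26 = 0.2400 m/d
Retardation R = 1 + ρ_b·K_d/n = 1 + 1.67×1.4/0.26 = 9.992
Contaminant velocity v_c = v/R = 0.2400/9.992 = 0.02402 m/d
t = L/v_c = 61.3/0.02402 = 2552 d
   = 2552/365 = 6.99 yr

6.99 years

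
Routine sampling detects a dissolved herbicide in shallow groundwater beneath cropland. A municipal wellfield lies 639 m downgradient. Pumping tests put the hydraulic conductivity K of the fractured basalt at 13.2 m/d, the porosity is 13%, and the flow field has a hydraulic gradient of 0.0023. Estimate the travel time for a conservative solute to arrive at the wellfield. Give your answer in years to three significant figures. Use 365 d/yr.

7.50 years

q = Ki = 13.2 × 0.0023 = 0.03036 m/d
v = Ki/n = 13.2·0.0023/0.13 = 0.2335 m/d
t = L / v = 639 / 0.2335 = 2736 d
   = 2736 / 365 = 7.50 yr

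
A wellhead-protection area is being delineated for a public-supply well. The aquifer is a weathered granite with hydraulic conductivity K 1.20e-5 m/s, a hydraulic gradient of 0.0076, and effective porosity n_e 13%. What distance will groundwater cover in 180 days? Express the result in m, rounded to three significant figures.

10.9 m

K = 1.20e-5 m/s × 86400 s/d = 1.037 m/d
q = Ki = 1.037 × 0.0076 = 0.007880 m/d
Seepage velocity v = q / n = 0.007880 / 0.13 = 0.06061 m/d
L = v × T = 0.06061 × 180 = 10.91 m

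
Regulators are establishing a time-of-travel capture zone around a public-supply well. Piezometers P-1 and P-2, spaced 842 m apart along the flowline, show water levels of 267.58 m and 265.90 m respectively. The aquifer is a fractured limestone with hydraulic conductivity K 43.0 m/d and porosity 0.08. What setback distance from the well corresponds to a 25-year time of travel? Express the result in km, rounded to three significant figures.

Hydraulic gradient i = (267.58 − 265.90) / 842 = 1.68 / 842 = 0.001995
Darcy flux q = K·i = 43.0 × 0.001995 = 0.08580 m/d
Seepage velocity v = q / n = 0.08580 / 0.08 = 1.072 m/d
T = 25 yr × 365 = 9125 d
L = v × T = 1.072 × 9125 = 9786 m
   = 9.79 km

9.79 km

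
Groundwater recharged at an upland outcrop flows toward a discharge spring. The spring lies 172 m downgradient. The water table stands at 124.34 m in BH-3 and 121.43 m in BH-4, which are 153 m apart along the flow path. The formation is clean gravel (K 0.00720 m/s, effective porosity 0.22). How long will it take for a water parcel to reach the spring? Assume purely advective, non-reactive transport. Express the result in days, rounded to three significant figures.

Hydraulic gradient i = (124.34 − 121.43) / 153 = 2.91 / 153 = 0.01902
K = 0.00720 m/s × 86400 s/d = 622.1 m/d
q = Ki = 622.1 × 0.01902 = 11.83 m/d
v_s = q/n_e = 11.83/0.22 = 53.78 m/d
t = L / v = 172 / 53.78 = 3.198 d

3.20 days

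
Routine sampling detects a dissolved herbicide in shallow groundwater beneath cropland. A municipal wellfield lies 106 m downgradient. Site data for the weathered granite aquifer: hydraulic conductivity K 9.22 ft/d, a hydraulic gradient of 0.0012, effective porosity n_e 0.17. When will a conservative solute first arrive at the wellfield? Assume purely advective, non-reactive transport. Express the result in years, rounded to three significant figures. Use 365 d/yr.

14.6 years

K = 9.22 ft/d × 0.3048 = 2.810 m/d
Darcy flux q = K·i = 2.810 × 0.0012 = 0.003372 m/d
v = Ki/n = 2.810·0.0012/0.17 = 0.01984 m/d
t = L / v = 106 / 0.01984 = 5344 d
   = 5344 / 365 = 14.6 yr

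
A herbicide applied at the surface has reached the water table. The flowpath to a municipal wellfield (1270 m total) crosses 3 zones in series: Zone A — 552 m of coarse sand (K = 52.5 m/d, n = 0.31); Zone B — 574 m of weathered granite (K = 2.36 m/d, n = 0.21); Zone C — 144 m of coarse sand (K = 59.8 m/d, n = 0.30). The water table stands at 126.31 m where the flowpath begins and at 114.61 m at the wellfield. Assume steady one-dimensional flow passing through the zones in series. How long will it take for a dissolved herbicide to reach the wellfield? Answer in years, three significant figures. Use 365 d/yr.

20.1 years

Total head drop ΔH = 126.31 − 114.61 = 11.70 m
Continuity: the same q passes through each zone, so ΔH = q·Σ(L_j/K_j) — the zones act as resistances in series.
Σ(L/K) = 552/52.5 + 574/2.36 + 144/59.8 = 10.51 + 243.2 + 2.408 = 256.1 d
q = ΔH / Σ(L/K) = 11.70 / 256.1 = 0.04568 m/d (same in every zone)
Zone A: v = q/n = 0.04568/0.31 = 0.1473 m/d → t_A = 552/0.1473 = 3746 d
Zone B: v = q/n = 0.04568/0.21 = 0.2175 m/d → t_B = 574/0.2175 = 2639 d
Zone C: v = q/n = 0.04568/0.30 = 0.1523 m/d → t_C = 144/0.1523 = 945.8 d
Total t = 3746 + 2639 + 945.8 = 7331 d
   = 7331 / 365 = 20.1 yr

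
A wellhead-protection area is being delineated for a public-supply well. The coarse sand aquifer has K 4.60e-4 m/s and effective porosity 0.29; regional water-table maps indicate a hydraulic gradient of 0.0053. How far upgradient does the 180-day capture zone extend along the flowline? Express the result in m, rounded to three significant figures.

K = 4.60e-4 m/s × 86400 s/d = 39.74 m/d
q = Ki = 39.74 × 0.0053 = 0.2106 m/d
v_s = q/n_e = 0.2106/0.29 = 0.7264 m/d
L = v × T = 0.7264 × 180 = 130.7 m

131 m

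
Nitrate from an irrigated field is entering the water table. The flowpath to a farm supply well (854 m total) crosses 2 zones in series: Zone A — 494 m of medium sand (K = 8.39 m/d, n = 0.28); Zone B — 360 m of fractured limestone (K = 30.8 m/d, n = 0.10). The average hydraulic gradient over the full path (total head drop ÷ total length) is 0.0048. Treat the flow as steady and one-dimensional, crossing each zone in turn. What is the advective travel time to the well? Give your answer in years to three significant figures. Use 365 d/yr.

For zones in series the flux q is common to all zones; the equivalent conductivity is the harmonic (thickness-weighted) mean, K_eq = L_total / Σ(L_j/K_j).
Σ(L/K) = 494/8.39 + 360/30.8 = 58.88 + 11.69 = 70.57 d
K_eq = L_total / Σ(L/K) = 854 / 70.57 = 12.10 m/d
q = K_eq · i = 12.10 × 0.0048 = 0.05809 m/d (same in every zone)
Zone A: v = q/n = 0.05809/0.28 = 0.2075 m/d → t_A = 494/0.2075 = 2381 d
Zone B: v = q/n = 0.05809/0.10 = 0.5809 m/d → t_B = 360/0.5809 = 619.7 d
Total t = 2381 + 619.7 = 3001 d
   = 3001 / 365 = 8.22 yr

8.22 years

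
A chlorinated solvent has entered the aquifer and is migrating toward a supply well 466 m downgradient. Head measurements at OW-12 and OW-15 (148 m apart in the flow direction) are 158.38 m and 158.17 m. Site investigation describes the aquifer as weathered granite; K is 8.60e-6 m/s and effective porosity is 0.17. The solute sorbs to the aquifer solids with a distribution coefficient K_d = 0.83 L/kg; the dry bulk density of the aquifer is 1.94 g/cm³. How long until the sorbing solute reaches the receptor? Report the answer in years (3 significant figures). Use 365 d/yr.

2160 years

Hydraulic gradient i = (158.38 − 158.17) / 148 = 0.21 / 148 = 0.001419
K = 8.60e-6 m/s × 86400 s/d = 0.7430 m/d
q = Ki = 0.7430 × 0.001419 = 0.001054 m/d
v_s = q/n_e = 0.001054/0.17 = 0.006202 m/d
Retardation R = 1 + ρ_b·K_d/n = 1 + 1.94×0.83/0.17 = 10.47
Contaminant velocity v_c = v/R = 0.006202/10.47 = 5.922e-4 m/d
t = L/v_c = 466/5.922e-4 = 786800 d
   = 786800/365 = 2160 yr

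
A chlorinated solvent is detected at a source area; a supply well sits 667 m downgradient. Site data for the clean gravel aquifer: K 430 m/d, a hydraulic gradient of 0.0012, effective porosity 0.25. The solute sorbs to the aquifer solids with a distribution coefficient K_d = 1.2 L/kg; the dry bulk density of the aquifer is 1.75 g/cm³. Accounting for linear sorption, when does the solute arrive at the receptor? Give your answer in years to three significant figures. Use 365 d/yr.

8.32 years

Darcy flux q = K·i = 430 × 0.0012 = 0.5160 m/d
v_s = q/n_e = 0.5160/0.25 = 2.064 m/d
Retardation R = 1 + ρ_b·K_d/n = 1 + 1.75×1.2/0.25 = 9.400
Contaminant velocity v_c = v/R = 2.064/9.400 = 0.2196 m/d
t = L/v_c = 667/0.2196 = 3038 d
   = 3038/365 = 8.32 yr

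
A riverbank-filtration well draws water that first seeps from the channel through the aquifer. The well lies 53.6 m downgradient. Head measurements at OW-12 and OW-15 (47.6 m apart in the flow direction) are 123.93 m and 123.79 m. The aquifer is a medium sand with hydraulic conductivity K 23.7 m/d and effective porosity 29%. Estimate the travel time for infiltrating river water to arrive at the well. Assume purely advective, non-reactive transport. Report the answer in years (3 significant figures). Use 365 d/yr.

0.611 years

Hydraulic gradient i = (123.93 − 123.79) / 47.6 = 0.14 / 47.6 = 0.002941
q = Ki = 23.7 × 0.002941 = 0.06971 m/d
v_s = q/n_e = 0.06971/0.29 = 0.2404 m/d
t = L / v = 53.6 / 0.2404 = 223.0 d
   = 223.0 / 365 = 0.611 yr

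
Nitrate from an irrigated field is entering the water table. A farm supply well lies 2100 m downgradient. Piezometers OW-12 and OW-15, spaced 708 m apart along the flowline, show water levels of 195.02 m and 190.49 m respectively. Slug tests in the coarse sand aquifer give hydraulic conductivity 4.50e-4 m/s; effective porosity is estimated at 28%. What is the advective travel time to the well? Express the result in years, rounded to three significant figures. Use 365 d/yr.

6.48 years

Hydraulic gradient i = (195.02 − 190.49) / 708 = 4.53 / 708 = 0.006398
K = 4.50e-4 m/s × 86400 s/d = 38.88 m/d
Specific discharge q = 38.88 × 0.006398 = 0.2488 m/d
v_s = q/n_e = 0.2488/0.28 = 0.8885 m/d
t = L / v = 2100 / 0.8885 = 2364 d
   = 2364 / 365 = 6.48 yr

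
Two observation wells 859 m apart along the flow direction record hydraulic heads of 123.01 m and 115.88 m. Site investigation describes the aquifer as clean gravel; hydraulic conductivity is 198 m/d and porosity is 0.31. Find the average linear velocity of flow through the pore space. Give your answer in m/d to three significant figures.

5.30 m/d

Hydraulic gradient i = (123.01 − 115.88) / 859 = 7.13 / 859 = 0.008300
Specific discharge q = 198 × 0.008300 = 1.643 m/d
v_s = q/n_e = 1.643/0.31 = 5.302 m/d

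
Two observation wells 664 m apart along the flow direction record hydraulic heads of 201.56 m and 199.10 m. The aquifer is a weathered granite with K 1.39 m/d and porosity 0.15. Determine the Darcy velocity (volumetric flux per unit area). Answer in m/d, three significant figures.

0.00515 m/d

Hydraulic gradient i = (201.56 − 199.10) / 664 = 2.46 / 664 = 0.003705
Darcy flux q = K·i = 1.39 × 0.003705 = 0.005150 m/d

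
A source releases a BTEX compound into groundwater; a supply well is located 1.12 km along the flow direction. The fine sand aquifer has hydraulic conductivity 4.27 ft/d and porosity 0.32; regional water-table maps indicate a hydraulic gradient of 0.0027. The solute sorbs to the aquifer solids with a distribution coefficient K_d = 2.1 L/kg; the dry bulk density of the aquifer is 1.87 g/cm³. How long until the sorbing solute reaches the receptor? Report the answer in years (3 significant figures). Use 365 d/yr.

K = 4.27 ft/d × 0.3048 = 1.301 m/d
q = Ki = 1.301 × 0.0027 = 0.003514 m/d
v_s = q/n_e = 0.003514/0.32 = 0.01098 m/d
Retardation R = 1 + ρ_b·K_d/n = 1 + 1.87×2.1/0.32 = 13.27
Contaminant velocity v_c = v/R = 0.01098/13.27 = 8.274e-4 m/d
L = 1.12 km = 1120 m
t = L/v_c = 1120/8.274e-4 = 1.354e6 d
   = 1.354e6/365 = 3710 yr

3710 years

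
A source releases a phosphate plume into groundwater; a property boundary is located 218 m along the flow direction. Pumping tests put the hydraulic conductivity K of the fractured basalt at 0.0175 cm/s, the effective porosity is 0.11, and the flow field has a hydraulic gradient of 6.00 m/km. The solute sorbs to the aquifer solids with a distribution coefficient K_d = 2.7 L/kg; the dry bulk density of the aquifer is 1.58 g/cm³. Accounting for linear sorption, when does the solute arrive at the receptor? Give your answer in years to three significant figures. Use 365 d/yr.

28.8 years

K = 0.0175 cm/s × 864 = 15.12 m/d
Specific discharge q = 15.12 × 0.0060 = 0.09072 m/d
v_s = q/n_e = 0.09072/0.11 = 0.8247 m/d
Retardation R = 1 + ρ_b·K_d/n = 1 + 1.58×2.7/0.11 = 39.78
Contaminant velocity v_c = v/R = 0.8247/39.78 = 0.02073 m/d
t = L/v_c = 218/0.02073 = 10520 d
   = 10520/365 = 28.8 yr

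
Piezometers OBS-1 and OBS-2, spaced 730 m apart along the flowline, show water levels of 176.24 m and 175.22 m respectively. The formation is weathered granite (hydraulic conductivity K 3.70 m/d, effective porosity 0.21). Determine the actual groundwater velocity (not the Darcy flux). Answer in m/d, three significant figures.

0.0246 m/d

Hydraulic gradient i = (176.24 − 175.22) / 730 = 1.02 / 730 = 0.001397
q = Ki = 3.70 × 0.001397 = 0.005170 m/d
v = Ki/n = 3.70·0.001397/0.21 = 0.02462 m/d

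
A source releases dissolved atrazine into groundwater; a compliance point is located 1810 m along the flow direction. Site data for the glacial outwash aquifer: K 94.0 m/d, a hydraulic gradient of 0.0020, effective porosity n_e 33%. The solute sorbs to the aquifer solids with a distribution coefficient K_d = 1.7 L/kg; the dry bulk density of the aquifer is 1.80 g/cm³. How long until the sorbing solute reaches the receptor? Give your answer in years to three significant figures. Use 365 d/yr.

89.4 years

Darcy flux q = K·i = 94.0 × 0.0020 = 0.1880 m/d
Average linear velocity = 0.1880 / 0.33 = 0.5697 m/d
Retardation R = 1 + ρ_b·K_d/n = 1 + 1.80×1.7/0.33 = 10.27
Contaminant velocity v_c = v/R = 0.5697/10.27 = 0.05546 m/d
t = L/v_c = 1810/0.05546 = 32640 d
   = 32640/365 = 89.4 yr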